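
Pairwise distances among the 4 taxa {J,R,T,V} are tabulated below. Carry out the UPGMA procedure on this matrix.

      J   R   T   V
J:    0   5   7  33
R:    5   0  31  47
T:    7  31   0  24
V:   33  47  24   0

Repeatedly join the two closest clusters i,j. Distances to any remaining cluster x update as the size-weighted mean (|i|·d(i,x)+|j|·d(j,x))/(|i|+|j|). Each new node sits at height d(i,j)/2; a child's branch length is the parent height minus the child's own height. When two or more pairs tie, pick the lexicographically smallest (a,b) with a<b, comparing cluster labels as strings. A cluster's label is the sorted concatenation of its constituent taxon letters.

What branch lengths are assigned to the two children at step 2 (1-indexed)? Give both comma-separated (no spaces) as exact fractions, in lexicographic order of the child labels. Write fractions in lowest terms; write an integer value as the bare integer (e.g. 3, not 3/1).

iteration 1: select J,R (d=5); attach at lengths (5/2, 5/2); label the merged cluster JR
  updated: d(JR,T)=19, d(JR,V)=40
iteration 2: select JR,T (d=19); attach at lengths (7, 19/2); label the merged cluster JRT
  updated: d(JRT,V)=104/3
iteration 3: select JRT,V (d=104/3); attach at lengths (47/6, 52/3); label the merged cluster JRTV
final tree: (((J:5/2,R:5/2):7,T:19/2):47/6,V:52/3)
total length: 140/3

7,19/2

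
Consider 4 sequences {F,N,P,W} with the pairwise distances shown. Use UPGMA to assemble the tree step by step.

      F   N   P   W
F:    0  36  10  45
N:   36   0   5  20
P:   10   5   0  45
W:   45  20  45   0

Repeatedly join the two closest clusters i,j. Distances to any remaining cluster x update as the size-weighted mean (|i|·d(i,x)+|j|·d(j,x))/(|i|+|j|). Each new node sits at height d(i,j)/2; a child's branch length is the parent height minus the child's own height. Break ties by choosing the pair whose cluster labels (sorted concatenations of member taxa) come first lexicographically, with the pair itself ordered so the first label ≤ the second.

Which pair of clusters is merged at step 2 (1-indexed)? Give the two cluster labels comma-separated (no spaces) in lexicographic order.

F,NP

iteration 1: select N,P (d=5); attach at lengths (5/2, 5/2); label the merged cluster NP
  updated: d(F,NP)=23, d(NP,W)=65/2
iteration 2: select F,NP (d=23); attach at lengths (23/2, 9); label the merged cluster FNP
  updated: d(FNP,W)=110/3
iteration 3: select FNP,W (d=110/3); attach at lengths (41/6, 55/3); label the merged cluster FNPW
final tree: ((F:23/2,(N:5/2,P:5/2):9):41/6,W:55/3)
total length: 152/3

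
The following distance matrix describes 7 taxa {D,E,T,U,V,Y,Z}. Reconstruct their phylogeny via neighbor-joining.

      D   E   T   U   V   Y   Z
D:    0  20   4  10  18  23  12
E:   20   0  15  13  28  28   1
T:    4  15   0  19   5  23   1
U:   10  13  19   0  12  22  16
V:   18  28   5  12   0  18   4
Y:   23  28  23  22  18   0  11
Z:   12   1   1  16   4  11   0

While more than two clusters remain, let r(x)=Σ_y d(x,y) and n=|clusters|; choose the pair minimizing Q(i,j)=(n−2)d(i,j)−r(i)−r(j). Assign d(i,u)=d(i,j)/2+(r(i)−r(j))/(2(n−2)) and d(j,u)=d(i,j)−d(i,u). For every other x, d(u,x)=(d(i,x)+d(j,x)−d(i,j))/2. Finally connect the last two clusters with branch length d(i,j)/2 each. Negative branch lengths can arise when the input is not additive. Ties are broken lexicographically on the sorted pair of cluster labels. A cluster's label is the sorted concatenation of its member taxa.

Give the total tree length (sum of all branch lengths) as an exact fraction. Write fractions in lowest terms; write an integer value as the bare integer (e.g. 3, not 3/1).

42

iteration 1: select E,Z (d=1, Q=-145); attach at lengths (13/2, -11/2); label the merged cluster EZ
  updated: d(D,EZ)=31/2, d(EZ,T)=15/2, d(EZ,U)=14, d(EZ,V)=31/2, d(EZ,Y)=19
iteration 2: select D,T (d=4, Q=-113); attach at lengths (7/2, 1/2); label the merged cluster DT
  updated: d(DT,EZ)=19/2, d(DT,U)=25/2, d(DT,V)=19/2, d(DT,Y)=21
iteration 3: select DT,EZ (d=19/2, Q=-82); attach at lengths (23/6, 17/3); label the merged cluster DETZ
  updated: d(DETZ,U)=17/2, d(DETZ,V)=31/4, d(DETZ,Y)=61/4
iteration 4: select DETZ,U (d=17/2, Q=-57); attach at lengths (3/2, 7); label the merged cluster DETUZ
  updated: d(DETUZ,V)=45/8, d(DETUZ,Y)=115/8
iteration 5: select DETUZ,V (d=45/8, Q=-38); attach at lengths (1, 37/8); label the merged cluster DETUVZ
  updated: d(DETUVZ,Y)=107/8
iteration 6: select DETUVZ,Y (d=107/8); attach at lengths (107/16, 107/16); label the merged cluster DETUVYZ
final tree: (((((D:7/2,T:1/2):23/6,(E:13/2,Z:-11/2):17/3):3/2,U:7):1,V:37/8):107/16,Y:107/16)
total length: 42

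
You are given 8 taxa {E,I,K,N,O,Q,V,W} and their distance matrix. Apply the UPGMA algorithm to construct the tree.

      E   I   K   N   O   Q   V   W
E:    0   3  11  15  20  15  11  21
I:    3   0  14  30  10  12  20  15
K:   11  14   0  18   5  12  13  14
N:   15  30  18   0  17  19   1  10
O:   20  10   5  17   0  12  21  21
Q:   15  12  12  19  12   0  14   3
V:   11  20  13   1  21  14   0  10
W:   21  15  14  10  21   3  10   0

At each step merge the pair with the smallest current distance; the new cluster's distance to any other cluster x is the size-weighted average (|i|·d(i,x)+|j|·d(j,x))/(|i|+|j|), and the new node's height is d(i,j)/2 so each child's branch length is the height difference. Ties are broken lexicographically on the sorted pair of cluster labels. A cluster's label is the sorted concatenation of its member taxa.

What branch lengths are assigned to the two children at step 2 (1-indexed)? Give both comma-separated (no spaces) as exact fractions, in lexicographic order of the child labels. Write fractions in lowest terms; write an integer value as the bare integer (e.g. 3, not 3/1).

3/2,3/2

1. join N+V (d=1) ⇒ NV; edges |N|=1/2, |V|=1/2
  updated: d(E,NV)=13, d(I,NV)=25, d(K,NV)=31/2, d(NV,O)=19, d(NV,Q)=33/2, d(NV,W)=10
2. join E+I (d=3) ⇒ EI; edges |E|=3/2, |I|=3/2
  updated: d(EI,K)=25/2, d(EI,NV)=19, d(EI,O)=15, d(EI,Q)=27/2, d(EI,W)=18
3. join Q+W (d=3) ⇒ QW; edges |Q|=3/2, |W|=3/2
  updated: d(EI,QW)=63/4, d(K,QW)=13, d(NV,QW)=53/4, d(O,QW)=33/2
4. join K+O (d=5) ⇒ KO; edges |K|=5/2, |O|=5/2
  updated: d(EI,KO)=55/4, d(KO,NV)=69/4, d(KO,QW)=59/4
5. join NV+QW (d=53/4) ⇒ NQVW; edges |NV|=49/8, |QW|=41/8
  updated: d(EI,NQVW)=139/8, d(KO,NQVW)=16
6. join EI+KO (d=55/4) ⇒ EIKO; edges |EI|=43/8, |KO|=35/8
  updated: d(EIKO,NQVW)=267/16
7. join EIKO+NQVW (d=267/16) ⇒ EIKNOQVW; edges |EIKO|=47/32, |NQVW|=55/32
final tree: (((E:3/2,I:3/2):43/8,(K:5/2,O:5/2):35/8):47/32,((N:1/2,V:1/2):49/8,(Q:3/2,W:3/2):41/8):55/32)
total length: 579/16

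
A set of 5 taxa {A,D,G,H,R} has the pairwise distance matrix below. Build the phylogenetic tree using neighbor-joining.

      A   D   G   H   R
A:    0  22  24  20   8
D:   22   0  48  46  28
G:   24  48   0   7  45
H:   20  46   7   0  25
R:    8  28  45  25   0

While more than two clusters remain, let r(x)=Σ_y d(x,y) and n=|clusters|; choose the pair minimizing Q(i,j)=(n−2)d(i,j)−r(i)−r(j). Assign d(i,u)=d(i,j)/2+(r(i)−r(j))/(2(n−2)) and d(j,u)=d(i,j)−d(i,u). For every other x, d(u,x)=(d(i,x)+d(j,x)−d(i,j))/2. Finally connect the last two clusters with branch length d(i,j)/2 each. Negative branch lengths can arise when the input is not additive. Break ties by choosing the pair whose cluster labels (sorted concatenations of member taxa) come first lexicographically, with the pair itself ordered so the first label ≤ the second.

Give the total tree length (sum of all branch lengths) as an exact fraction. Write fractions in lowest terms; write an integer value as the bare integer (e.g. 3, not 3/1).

113/2

1. join G+H (d=7, Q=-201) ⇒ GH; edges |G|=47/6, |H|=-5/6
  updated: d(A,GH)=37/2, d(D,GH)=87/2, d(GH,R)=63/2
2. join A+GH (d=37/2, Q=-105) ⇒ AGH; edges |A|=-2, |GH|=41/2
  updated: d(AGH,D)=47/2, d(AGH,R)=21/2
3. join AGH+D (d=47/2, Q=-62) ⇒ ADGH; edges |AGH|=3, |D|=41/2
  updated: d(ADGH,R)=15/2
4. join ADGH+R (d=15/2) ⇒ ADGHR; edges |ADGH|=15/4, |R|=15/4
final tree: (((A:-2,(G:47/6,H:-5/6):41/2):3,D:41/2):15/4,R:15/4)
total length: 113/2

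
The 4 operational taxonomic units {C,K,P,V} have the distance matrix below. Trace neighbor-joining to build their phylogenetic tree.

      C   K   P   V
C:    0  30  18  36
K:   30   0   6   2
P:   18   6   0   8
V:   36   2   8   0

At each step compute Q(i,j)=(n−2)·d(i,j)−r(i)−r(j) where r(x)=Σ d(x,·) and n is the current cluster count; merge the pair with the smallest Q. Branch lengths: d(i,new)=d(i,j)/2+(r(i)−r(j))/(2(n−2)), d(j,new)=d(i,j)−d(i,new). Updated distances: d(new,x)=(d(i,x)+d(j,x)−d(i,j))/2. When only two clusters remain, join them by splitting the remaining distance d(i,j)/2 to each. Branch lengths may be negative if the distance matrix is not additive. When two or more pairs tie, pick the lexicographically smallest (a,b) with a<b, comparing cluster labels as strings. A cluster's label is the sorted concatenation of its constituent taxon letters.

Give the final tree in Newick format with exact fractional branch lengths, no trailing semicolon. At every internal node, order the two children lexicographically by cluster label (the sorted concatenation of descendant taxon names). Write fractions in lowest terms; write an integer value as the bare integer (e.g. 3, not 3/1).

1. join C+P (d=18, Q=-80) ⇒ CP; edges |C|=22, |P|=-4
  updated: d(CP,K)=9, d(CP,V)=13
2. join CP+K (d=9, Q=-24) ⇒ CKP; edges |CP|=10, |K|=-1
  updated: d(CKP,V)=3
3. join CKP+V (d=3) ⇒ CKPV; edges |CKP|=3/2, |V|=3/2
final tree: (((C:22,P:-4):10,K:-1):3/2,V:3/2)
total length: 30

(((C:22,P:-4):10,K:-1):3/2,V:3/2)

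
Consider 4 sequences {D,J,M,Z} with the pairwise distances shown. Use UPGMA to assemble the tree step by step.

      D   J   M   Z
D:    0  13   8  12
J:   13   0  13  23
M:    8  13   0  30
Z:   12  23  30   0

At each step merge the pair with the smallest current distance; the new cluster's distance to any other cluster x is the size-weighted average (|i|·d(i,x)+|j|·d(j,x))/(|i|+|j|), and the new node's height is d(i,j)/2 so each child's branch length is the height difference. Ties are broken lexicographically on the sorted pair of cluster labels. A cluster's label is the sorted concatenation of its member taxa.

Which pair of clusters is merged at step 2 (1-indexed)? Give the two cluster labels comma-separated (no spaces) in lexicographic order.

DM,J

step 1: merge (D,M) at d=8; branch lengths D→4, M→4; new cluster DM
  updated: d(DM,J)=13, d(DM,Z)=21
step 2: merge (DM,J) at d=13; branch lengths DM→5/2, J→13/2; new cluster DJM
  updated: d(DJM,Z)=65/3
step 3: merge (DJM,Z) at d=65/3; branch lengths DJM→13/3, Z→65/6; new cluster DJMZ
final tree: (((D:4,M:4):5/2,J:13/2):13/3,Z:65/6)
total length: 193/6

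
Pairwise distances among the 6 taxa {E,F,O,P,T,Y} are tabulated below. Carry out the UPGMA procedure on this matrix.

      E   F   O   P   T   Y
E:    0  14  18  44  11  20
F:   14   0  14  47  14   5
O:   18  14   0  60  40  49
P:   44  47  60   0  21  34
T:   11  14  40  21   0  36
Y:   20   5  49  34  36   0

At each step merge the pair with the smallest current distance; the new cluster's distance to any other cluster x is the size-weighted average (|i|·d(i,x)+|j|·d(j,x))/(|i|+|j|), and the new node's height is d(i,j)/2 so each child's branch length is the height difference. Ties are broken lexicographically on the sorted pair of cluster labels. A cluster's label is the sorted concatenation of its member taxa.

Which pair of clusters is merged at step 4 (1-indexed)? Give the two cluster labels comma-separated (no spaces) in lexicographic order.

EFTY,O

step 1: merge (F,Y) at d=5; branch lengths F→5/2, Y→5/2; new cluster FY
  updated: d(E,FY)=17, d(FY,O)=63/2, d(FY,P)=81/2, d(FY,T)=25
step 2: merge (E,T) at d=11; branch lengths E→11/2, T→11/2; new cluster ET
  updated: d(ET,FY)=21, d(ET,O)=29, d(ET,P)=65/2
step 3: merge (ET,FY) at d=21; branch lengths ET→5, FY→8; new cluster EFTY
  updated: d(EFTY,O)=121/4, d(EFTY,P)=73/2
step 4: merge (EFTY,O) at d=121/4; branch lengths EFTY→37/8, O→121/8; new cluster EFOTY
  updated: d(EFOTY,P)=206/5
step 5: merge (EFOTY,P) at d=206/5; branch lengths EFOTY→219/40, P→103/5; new cluster EFOPTY
final tree: ((((E:11/2,T:11/2):5,(F:5/2,Y:5/2):8):37/8,O:121/8):219/40,P:103/5)
total length: 2993/40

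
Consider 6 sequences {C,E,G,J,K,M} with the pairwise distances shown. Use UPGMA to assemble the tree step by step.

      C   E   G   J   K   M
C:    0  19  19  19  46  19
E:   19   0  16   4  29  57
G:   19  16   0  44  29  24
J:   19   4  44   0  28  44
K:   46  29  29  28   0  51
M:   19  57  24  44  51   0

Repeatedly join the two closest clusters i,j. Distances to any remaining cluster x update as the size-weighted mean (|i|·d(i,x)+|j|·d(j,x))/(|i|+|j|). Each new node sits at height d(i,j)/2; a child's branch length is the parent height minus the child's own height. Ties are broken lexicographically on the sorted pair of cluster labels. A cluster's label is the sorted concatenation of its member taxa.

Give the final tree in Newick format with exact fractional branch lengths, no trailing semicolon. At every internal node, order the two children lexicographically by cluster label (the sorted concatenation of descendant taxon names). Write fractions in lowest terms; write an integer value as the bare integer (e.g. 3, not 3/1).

1. join E+J (d=4) ⇒ EJ; edges |E|=2, |J|=2
  updated: d(C,EJ)=19, d(EJ,G)=30, d(EJ,K)=57/2, d(EJ,M)=101/2
2. join C+EJ (d=19) ⇒ CEJ; edges |C|=19/2, |EJ|=15/2
  updated: d(CEJ,G)=79/3, d(CEJ,K)=103/3, d(CEJ,M)=40
3. join G+M (d=24) ⇒ GM; edges |G|=12, |M|=12
  updated: d(CEJ,GM)=199/6, d(GM,K)=40
4. join CEJ+GM (d=199/6) ⇒ CEGJM; edges |CEJ|=85/12, |GM|=55/12
  updated: d(CEGJM,K)=183/5
5. join CEGJM+K (d=183/5) ⇒ CEGJKM; edges |CEGJM|=103/60, |K|=183/10
final tree: (((C:19/2,(E:2,J:2):15/2):85/12,(G:12,M:12):55/12):103/60,K:183/10)
total length: 4601/60

(((C:19/2,(E:2,J:2):15/2):85/12,(G:12,M:12):55/12):103/60,K:183/10)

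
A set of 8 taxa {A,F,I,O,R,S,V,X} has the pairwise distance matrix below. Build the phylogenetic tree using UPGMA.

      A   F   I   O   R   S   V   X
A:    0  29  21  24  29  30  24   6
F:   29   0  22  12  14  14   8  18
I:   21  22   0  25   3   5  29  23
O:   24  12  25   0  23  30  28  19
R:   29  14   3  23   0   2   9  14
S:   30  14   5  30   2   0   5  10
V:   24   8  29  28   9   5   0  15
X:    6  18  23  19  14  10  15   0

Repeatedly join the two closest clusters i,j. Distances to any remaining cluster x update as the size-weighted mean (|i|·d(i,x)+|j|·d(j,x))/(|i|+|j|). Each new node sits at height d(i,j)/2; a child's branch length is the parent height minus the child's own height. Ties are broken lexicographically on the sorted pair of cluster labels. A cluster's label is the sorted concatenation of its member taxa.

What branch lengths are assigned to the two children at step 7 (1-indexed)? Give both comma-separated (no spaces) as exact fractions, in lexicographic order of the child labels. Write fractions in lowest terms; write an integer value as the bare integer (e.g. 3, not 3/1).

step 1: merge (R,S) at d=2; branch lengths R→1, S→1; new cluster RS
  updated: d(A,RS)=59/2, d(F,RS)=14, d(I,RS)=4, d(O,RS)=53/2, d(RS,V)=7, d(RS,X)=12
step 2: merge (I,RS) at d=4; branch lengths I→2, RS→1; new cluster IRS
  updated: d(A,IRS)=80/3, d(F,IRS)=50/3, d(IRS,O)=26, d(IRS,V)=43/3, d(IRS,X)=47/3
step 3: merge (A,X) at d=6; branch lengths A→3, X→3; new cluster AX
  updated: d(AX,F)=47/2, d(AX,IRS)=127/6, d(AX,O)=43/2, d(AX,V)=39/2
step 4: merge (F,V) at d=8; branch lengths F→4, V→4; new cluster FV
  updated: d(AX,FV)=43/2, d(FV,IRS)=31/2, d(FV,O)=20
step 5: merge (FV,IRS) at d=31/2; branch lengths FV→15/4, IRS→23/4; new cluster FIRSV
  updated: d(AX,FIRSV)=213/10, d(FIRSV,O)=118/5
step 6: merge (AX,FIRSV) at d=213/10; branch lengths AX→153/20, FIRSV→29/10; new cluster AFIRSVX
  updated: d(AFIRSVX,O)=23
step 7: merge (AFIRSVX,O) at d=23; branch lengths AFIRSVX→17/20, O→23/2; new cluster AFIORSVX
final tree: (((A:3,X:3):153/20,((F:4,V:4):15/4,(I:2,(R:1,S:1):1):23/4):29/10):17/20,O:23/2)
total length: 257/5

17/20,23/2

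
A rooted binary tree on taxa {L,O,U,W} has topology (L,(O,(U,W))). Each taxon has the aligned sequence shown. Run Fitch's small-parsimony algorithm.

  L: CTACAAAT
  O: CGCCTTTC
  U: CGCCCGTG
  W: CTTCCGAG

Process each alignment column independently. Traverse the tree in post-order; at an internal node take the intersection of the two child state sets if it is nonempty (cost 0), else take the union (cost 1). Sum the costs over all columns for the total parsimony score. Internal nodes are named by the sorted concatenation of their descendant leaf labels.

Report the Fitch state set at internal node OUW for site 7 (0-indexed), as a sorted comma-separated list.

C,G

[col 0] UW: children U:{C}, W:{C} ∩→ {C}; cost 0
[col 0] OUW: children O:{C}, UW:{C} ∩→ {C}; cost 0
[col 0] LOUW: children L:{C}, OUW:{C} ∩→ {C}; cost 0
[col 1] UW: children U:{G}, W:{T} ∪→ {G,T}; cost 1
[col 1] OUW: children O:{G}, UW:{G,T} ∩→ {G}; cost 0
[col 1] LOUW: children L:{T}, OUW:{G} ∪→ {G,T}; cost 1
[col 2] UW: children U:{C}, W:{T} ∪→ {C,T}; cost 1
[col 2] OUW: children O:{C}, UW:{C,T} ∩→ {C}; cost 0
[col 2] LOUW: children L:{A}, OUW:{C} ∪→ {A,C}; cost 1
[col 3] UW: children U:{C}, W:{C} ∩→ {C}; cost 0
[col 3] OUW: children O:{C}, UW:{C} ∩→ {C}; cost 0
[col 3] LOUW: children L:{C}, OUW:{C} ∩→ {C}; cost 0
[col 4] UW: children U:{C}, W:{C} ∩→ {C}; cost 0
[col 4] OUW: children O:{T}, UW:{C} ∪→ {C,T}; cost 1
[col 4] LOUW: children L:{A}, OUW:{C,T} ∪→ {A,C,T}; cost 1
[col 5] UW: children U:{G}, W:{G} ∩→ {G}; cost 0
[col 5] OUW: children O:{T}, UW:{G} ∪→ {G,T}; cost 1
[col 5] LOUW: children L:{A}, OUW:{G,T} ∪→ {A,G,T}; cost 1
[col 6] UW: children U:{T}, W:{A} ∪→ {A,T}; cost 1
[col 6] OUW: children O:{T}, UW:{A,T} ∩→ {T}; cost 0
[col 6] LOUW: children L:{A}, OUW:{T} ∪→ {A,T}; cost 1
[col 7] UW: children U:{G}, W:{G} ∩→ {G}; cost 0
[col 7] OUW: children O:{C}, UW:{G} ∪→ {C,G}; cost 1
[col 7] LOUW: children L:{T}, OUW:{C,G} ∪→ {C,G,T}; cost 1
per-site changes: [0, 2, 2, 0, 2, 2, 2, 2]; total = 12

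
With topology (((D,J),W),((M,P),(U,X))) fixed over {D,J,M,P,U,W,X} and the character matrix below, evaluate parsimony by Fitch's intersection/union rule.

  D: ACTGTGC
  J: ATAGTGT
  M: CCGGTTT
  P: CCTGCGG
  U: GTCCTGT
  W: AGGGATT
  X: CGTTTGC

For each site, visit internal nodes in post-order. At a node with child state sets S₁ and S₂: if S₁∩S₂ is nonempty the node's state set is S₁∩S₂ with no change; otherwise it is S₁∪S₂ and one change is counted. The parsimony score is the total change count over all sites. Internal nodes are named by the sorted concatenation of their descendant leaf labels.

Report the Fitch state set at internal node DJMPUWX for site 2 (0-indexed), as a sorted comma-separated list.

T

site 0, node DJ: D={A} ∩ J={A} → {A} (+0)
site 0, node DJW: DJ={A} ∩ W={A} → {A} (+0)
site 0, node MP: M={C} ∩ P={C} → {C} (+0)
site 0, node UX: U={G} ∪ X={C} → {C,G} (+1)
site 0, node MPUX: MP={C} ∩ UX={C,G} → {C} (+0)
site 0, node DJMPUWX: DJW={A} ∪ MPUX={C} → {A,C} (+1)
site 1, node DJ: D={C} ∪ J={T} → {C,T} (+1)
site 1, node DJW: DJ={C,T} ∪ W={G} → {C,G,T} (+1)
site 1, node MP: M={C} ∩ P={C} → {C} (+0)
site 1, node UX: U={T} ∪ X={G} → {G,T} (+1)
site 1, node MPUX: MP={C} ∪ UX={G,T} → {C,G,T} (+1)
site 1, node DJMPUWX: DJW={C,G,T} ∩ MPUX={C,G,T} → {C,G,T} (+0)
site 2, node DJ: D={T} ∪ J={A} → {A,T} (+1)
site 2, node DJW: DJ={A,T} ∪ W={G} → {A,G,T} (+1)
site 2, node MP: M={G} ∪ P={T} → {G,T} (+1)
site 2, node UX: U={C} ∪ X={T} → {C,T} (+1)
site 2, node MPUX: MP={G,T} ∩ UX={C,T} → {T} (+0)
site 2, node DJMPUWX: DJW={A,G,T} ∩ MPUX={T} → {T} (+0)
site 3, node DJ: D={G} ∩ J={G} → {G} (+0)
site 3, node DJW: DJ={G} ∩ W={G} → {G} (+0)
site 3, node MP: M={G} ∩ P={G} → {G} (+0)
site 3, node UX: U={C} ∪ X={T} → {C,T} (+1)
site 3, node MPUX: MP={G} ∪ UX={C,T} → {C,G,T} (+1)
site 3, node DJMPUWX: DJW={G} ∩ MPUX={C,G,T} → {G} (+0)
site 4, node DJ: D={T} ∩ J={T} → {T} (+0)
site 4, node DJW: DJ={T} ∪ W={A} → {A,T} (+1)
site 4, node MP: M={T} ∪ P={C} → {C,T} (+1)
site 4, node UX: U={T} ∩ X={T} → {T} (+0)
site 4, node MPUX: MP={C,T} ∩ UX={T} → {T} (+0)
site 4, node DJMPUWX: DJW={A,T} ∩ MPUX={T} → {T} (+0)
site 5, node DJ: D={G} ∩ J={G} → {G} (+0)
site 5, node DJW: DJ={G} ∪ W={T} → {G,T} (+1)
site 5, node MP: M={T} ∪ P={G} → {G,T} (+1)
site 5, node UX: U={G} ∩ X={G} → {G} (+0)
site 5, node MPUX: MP={G,T} ∩ UX={G} → {G} (+0)
site 5, node DJMPUWX: DJW={G,T} ∩ MPUX={G} → {G} (+0)
site 6, node DJ: D={C} ∪ J={T} → {C,T} (+1)
site 6, node DJW: DJ={C,T} ∩ W={T} → {T} (+0)
site 6, node MP: M={T} ∪ P={G} → {G,T} (+1)
site 6, node UX: U={T} ∪ X={C} → {C,T} (+1)
site 6, node MPUX: MP={G,T} ∩ UX={C,T} → {T} (+0)
site 6, node DJMPUWX: DJW={T} ∩ MPUX={T} → {T} (+0)
per-site changes: [2, 4, 4, 2, 2, 2, 3]; total = 19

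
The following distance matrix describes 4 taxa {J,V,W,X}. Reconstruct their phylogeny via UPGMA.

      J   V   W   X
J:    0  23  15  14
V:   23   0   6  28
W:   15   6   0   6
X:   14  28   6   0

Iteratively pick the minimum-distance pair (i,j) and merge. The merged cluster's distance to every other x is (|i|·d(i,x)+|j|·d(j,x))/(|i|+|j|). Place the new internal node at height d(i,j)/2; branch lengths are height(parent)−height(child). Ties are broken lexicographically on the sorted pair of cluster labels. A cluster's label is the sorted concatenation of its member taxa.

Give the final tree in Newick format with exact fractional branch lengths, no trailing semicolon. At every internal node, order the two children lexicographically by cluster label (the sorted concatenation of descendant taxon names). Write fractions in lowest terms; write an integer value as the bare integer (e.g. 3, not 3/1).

((J:7,X:7):2,(V:3,W:3):6)

iteration 1: select V,W (d=6); attach at lengths (3, 3); label the merged cluster VW
  updated: d(J,VW)=19, d(VW,X)=17
iteration 2: select J,X (d=14); attach at lengths (7, 7); label the merged cluster JX
  updated: d(JX,VW)=18
iteration 3: select JX,VW (d=18); attach at lengths (2, 6); label the merged cluster JVWX
final tree: ((J:7,X:7):2,(V:3,W:3):6)
total length: 28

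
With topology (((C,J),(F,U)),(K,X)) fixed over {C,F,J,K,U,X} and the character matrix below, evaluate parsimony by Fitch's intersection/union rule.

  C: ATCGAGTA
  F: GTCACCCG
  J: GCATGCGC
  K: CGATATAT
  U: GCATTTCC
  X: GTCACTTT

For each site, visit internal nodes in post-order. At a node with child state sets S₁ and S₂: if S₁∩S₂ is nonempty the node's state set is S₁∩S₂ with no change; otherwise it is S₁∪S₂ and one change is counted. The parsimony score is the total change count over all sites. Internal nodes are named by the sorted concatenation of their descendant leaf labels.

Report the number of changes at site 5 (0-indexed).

3

site 0, node CJ: C={A} ∪ J={G} → {A,G} (+1)
site 0, node FU: F={G} ∩ U={G} → {G} (+0)
site 0, node CFJU: CJ={A,G} ∩ FU={G} → {G} (+0)
site 0, node KX: K={C} ∪ X={G} → {C,G} (+1)
site 0, node CFJKUX: CFJU={G} ∩ KX={C,G} → {G} (+0)
site 1, node CJ: C={T} ∪ J={C} → {C,T} (+1)
site 1, node FU: F={T} ∪ U={C} → {C,T} (+1)
site 1, node CFJU: CJ={C,T} ∩ FU={C,T} → {C,T} (+0)
site 1, node KX: K={G} ∪ X={T} → {G,T} (+1)
site 1, node CFJKUX: CFJU={C,T} ∩ KX={G,T} → {T} (+0)
site 2, node CJ: C={C} ∪ J={A} → {A,C} (+1)
site 2, node FU: F={C} ∪ U={A} → {A,C} (+1)
site 2, node CFJU: CJ={A,C} ∩ FU={A,C} → {A,C} (+0)
site 2, node KX: K={A} ∪ X={C} → {A,C} (+1)
site 2, node CFJKUX: CFJU={A,C} ∩ KX={A,C} → {A,C} (+0)
site 3, node CJ: C={G} ∪ J={T} → {G,T} (+1)
site 3, node FU: F={A} ∪ U={T} → {A,T} (+1)
site 3, node CFJU: CJ={G,T} ∩ FU={A,T} → {T} (+0)
site 3, node KX: K={T} ∪ X={A} → {A,T} (+1)
site 3, node CFJKUX: CFJU={T} ∩ KX={A,T} → {T} (+0)
site 4, node CJ: C={A} ∪ J={G} → {A,G} (+1)
site 4, node FU: F={C} ∪ U={T} → {C,T} (+1)
site 4, node CFJU: CJ={A,G} ∪ FU={C,T} → {A,C,G,T} (+1)
site 4, node KX: K={A} ∪ X={C} → {A,C} (+1)
site 4, node CFJKUX: CFJU={A,C,G,T} ∩ KX={A,C} → {A,C} (+0)
site 5, node CJ: C={G} ∪ J={C} → {C,G} (+1)
site 5, node FU: F={C} ∪ U={T} → {C,T} (+1)
site 5, node CFJU: CJ={C,G} ∩ FU={C,T} → {C} (+0)
site 5, node KX: K={T} ∩ X={T} → {T} (+0)
site 5, node CFJKUX: CFJU={C} ∪ KX={T} → {C,T} (+1)
site 6, node CJ: C={T} ∪ J={G} → {G,T} (+1)
site 6, node FU: F={C} ∩ U={C} → {C} (+0)
site 6, node CFJU: CJ={G,T} ∪ FU={C} → {C,G,T} (+1)
site 6, node KX: K={A} ∪ X={T} → {A,T} (+1)
site 6, node CFJKUX: CFJU={C,G,T} ∩ KX={A,T} → {T} (+0)
site 7, node CJ: C={A} ∪ J={C} → {A,C} (+1)
site 7, node FU: F={G} ∪ U={C} → {C,G} (+1)
site 7, node CFJU: CJ={A,C} ∩ FU={C,G} → {C} (+0)
site 7, node KX: K={T} ∩ X={T} → {T} (+0)
site 7, node CFJKUX: CFJU={C} ∪ KX={T} → {C,T} (+1)
per-site changes: [2, 3, 3, 3, 4, 3, 3, 3]; total = 24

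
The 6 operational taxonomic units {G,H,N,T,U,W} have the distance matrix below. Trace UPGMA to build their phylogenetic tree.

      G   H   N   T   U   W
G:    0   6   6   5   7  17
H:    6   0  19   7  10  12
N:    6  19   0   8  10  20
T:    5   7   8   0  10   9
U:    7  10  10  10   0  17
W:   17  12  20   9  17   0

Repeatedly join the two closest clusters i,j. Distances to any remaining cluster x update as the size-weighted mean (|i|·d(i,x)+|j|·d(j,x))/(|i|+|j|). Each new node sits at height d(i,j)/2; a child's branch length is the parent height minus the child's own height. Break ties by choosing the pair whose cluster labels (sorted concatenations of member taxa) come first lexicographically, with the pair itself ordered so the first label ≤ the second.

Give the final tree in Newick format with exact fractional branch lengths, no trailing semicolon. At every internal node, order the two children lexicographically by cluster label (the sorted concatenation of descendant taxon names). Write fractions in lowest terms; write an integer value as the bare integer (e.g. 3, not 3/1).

(((((G:5/2,T:5/2):3/4,H:13/4):5/4,U:9/2):7/8,N:43/8):17/8,W:15/2)

1. join G+T (d=5) ⇒ GT; edges |G|=5/2, |T|=5/2
  updated: d(GT,H)=13/2, d(GT,N)=7, d(GT,U)=17/2, d(GT,W)=13
2. join GT+H (d=13/2) ⇒ GHT; edges |GT|=3/4, |H|=13/4
  updated: d(GHT,N)=11, d(GHT,U)=9, d(GHT,W)=38/3
3. join GHT+U (d=9) ⇒ GHTU; edges |GHT|=5/4, |U|=9/2
  updated: d(GHTU,N)=43/4, d(GHTU,W)=55/4
4. join GHTU+N (d=43/4) ⇒ GHNTU; edges |GHTU|=7/8, |N|=43/8
  updated: d(GHNTU,W)=15
5. join GHNTU+W (d=15) ⇒ GHNTUW; edges |GHNTU|=17/8, |W|=15/2
final tree: (((((G:5/2,T:5/2):3/4,H:13/4):5/4,U:9/2):7/8,N:43/8):17/8,W:15/2)
total length: 245/8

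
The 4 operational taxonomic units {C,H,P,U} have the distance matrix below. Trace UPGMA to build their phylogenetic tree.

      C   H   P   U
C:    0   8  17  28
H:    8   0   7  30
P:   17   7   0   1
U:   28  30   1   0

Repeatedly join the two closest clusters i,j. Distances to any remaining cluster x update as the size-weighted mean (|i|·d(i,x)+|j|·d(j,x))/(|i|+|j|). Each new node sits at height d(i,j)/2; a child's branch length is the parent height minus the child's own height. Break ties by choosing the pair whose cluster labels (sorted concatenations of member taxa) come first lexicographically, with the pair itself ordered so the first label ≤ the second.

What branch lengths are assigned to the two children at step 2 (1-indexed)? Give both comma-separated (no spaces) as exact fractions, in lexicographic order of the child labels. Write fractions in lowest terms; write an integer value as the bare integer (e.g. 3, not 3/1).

4,4

1. join P+U (d=1) ⇒ PU; edges |P|=1/2, |U|=1/2
  updated: d(C,PU)=45/2, d(H,PU)=37/2
2. join C+H (d=8) ⇒ CH; edges |C|=4, |H|=4
  updated: d(CH,PU)=41/2
3. join CH+PU (d=41/2) ⇒ CHPU; edges |CH|=25/4, |PU|=39/4
final tree: ((C:4,H:4):25/4,(P:1/2,U:1/2):39/4)
total length: 25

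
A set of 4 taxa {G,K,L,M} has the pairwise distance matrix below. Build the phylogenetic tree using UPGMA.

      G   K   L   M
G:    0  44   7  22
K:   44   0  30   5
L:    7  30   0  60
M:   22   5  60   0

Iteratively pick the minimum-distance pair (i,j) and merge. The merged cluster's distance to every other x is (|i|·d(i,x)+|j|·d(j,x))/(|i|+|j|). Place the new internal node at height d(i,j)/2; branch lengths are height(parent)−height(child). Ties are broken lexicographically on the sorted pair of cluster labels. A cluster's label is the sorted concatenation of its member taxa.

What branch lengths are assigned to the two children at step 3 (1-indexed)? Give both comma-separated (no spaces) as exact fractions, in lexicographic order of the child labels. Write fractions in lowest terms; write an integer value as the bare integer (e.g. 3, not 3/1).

16,17

iteration 1: select K,M (d=5); attach at lengths (5/2, 5/2); label the merged cluster KM
  updated: d(G,KM)=33, d(KM,L)=45
iteration 2: select G,L (d=7); attach at lengths (7/2, 7/2); label the merged cluster GL
  updated: d(GL,KM)=39
iteration 3: select GL,KM (d=39); attach at lengths (16, 17); label the merged cluster GKLM
final tree: ((G:7/2,L:7/2):16,(K:5/2,M:5/2):17)
total length: 45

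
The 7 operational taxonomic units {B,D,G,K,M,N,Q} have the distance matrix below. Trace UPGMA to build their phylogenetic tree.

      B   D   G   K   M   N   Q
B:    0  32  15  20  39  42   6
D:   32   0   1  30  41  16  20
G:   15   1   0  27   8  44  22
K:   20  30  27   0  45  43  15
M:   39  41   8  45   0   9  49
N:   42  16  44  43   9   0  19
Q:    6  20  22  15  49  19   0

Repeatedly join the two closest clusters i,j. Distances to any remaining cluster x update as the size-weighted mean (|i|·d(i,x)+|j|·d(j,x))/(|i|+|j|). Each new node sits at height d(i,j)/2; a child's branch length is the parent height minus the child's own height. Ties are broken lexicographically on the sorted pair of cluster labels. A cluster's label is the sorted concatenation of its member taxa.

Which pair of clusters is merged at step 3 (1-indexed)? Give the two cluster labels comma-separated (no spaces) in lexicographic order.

M,N

iteration 1: select D,G (d=1); attach at lengths (1/2, 1/2); label the merged cluster DG
  updated: d(B,DG)=47/2, d(DG,K)=57/2, d(DG,M)=49/2, d(DG,N)=30, d(DG,Q)=21
iteration 2: select B,Q (d=6); attach at lengths (3, 3); label the merged cluster BQ
  updated: d(BQ,DG)=89/4, d(BQ,K)=35/2, d(BQ,M)=44, d(BQ,N)=61/2
iteration 3: select M,N (d=9); attach at lengths (9/2, 9/2); label the merged cluster MN
  updated: d(BQ,MN)=149/4, d(DG,MN)=109/4, d(K,MN)=44
iteration 4: select BQ,K (d=35/2); attach at lengths (23/4, 35/4); label the merged cluster BKQ
  updated: d(BKQ,DG)=73/3, d(BKQ,MN)=79/2
iteration 5: select BKQ,DG (d=73/3); attach at lengths (41/12, 35/3); label the merged cluster BDGKQ
  updated: d(BDGKQ,MN)=173/5
iteration 6: select BDGKQ,MN (d=173/5); attach at lengths (77/15, 64/5); label the merged cluster BDGKMNQ
final tree: ((((B:3,Q:3):23/4,K:35/4):41/12,(D:1/2,G:1/2):35/3):77/15,(M:9/2,N:9/2):64/5)
total length: 3811/60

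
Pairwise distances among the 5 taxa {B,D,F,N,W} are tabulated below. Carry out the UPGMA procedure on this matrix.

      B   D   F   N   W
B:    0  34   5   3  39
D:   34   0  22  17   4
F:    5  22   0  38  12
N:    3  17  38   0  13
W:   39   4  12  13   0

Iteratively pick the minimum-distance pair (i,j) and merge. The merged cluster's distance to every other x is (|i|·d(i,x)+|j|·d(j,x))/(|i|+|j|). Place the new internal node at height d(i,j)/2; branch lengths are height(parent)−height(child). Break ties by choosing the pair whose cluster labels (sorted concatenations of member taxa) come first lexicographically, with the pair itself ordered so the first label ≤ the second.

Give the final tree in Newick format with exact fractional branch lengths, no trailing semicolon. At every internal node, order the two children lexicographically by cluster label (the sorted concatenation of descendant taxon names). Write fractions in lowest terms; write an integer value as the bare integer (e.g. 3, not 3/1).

step 1: merge (B,N) at d=3; branch lengths B→3/2, N→3/2; new cluster BN
  updated: d(BN,D)=51/2, d(BN,F)=43/2, d(BN,W)=26
step 2: merge (D,W) at d=4; branch lengths D→2, W→2; new cluster DW
  updated: d(BN,DW)=103/4, d(DW,F)=17
step 3: merge (DW,F) at d=17; branch lengths DW→13/2, F→17/2; new cluster DFW
  updated: d(BN,DFW)=73/3
step 4: merge (BN,DFW) at d=73/3; branch lengths BN→32/3, DFW→11/3; new cluster BDFNW
final tree: ((B:3/2,N:3/2):32/3,((D:2,W:2):13/2,F:17/2):11/3)
total length: 109/3

((B:3/2,N:3/2):32/3,((D:2,W:2):13/2,F:17/2):11/3)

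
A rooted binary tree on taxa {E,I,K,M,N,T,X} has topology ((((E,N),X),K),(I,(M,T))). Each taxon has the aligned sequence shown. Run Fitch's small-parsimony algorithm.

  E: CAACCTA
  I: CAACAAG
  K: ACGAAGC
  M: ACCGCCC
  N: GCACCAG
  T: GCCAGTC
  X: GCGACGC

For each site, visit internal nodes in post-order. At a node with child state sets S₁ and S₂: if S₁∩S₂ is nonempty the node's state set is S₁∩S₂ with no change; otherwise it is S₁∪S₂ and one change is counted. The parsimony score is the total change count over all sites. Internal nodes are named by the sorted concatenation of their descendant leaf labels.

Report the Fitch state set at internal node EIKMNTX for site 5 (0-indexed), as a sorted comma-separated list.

A,C,G,T

[col 0] EN: children E:{C}, N:{G} ∪→ {C,G}; cost 1
[col 0] ENX: children EN:{C,G}, X:{G} ∩→ {G}; cost 0
[col 0] EKNX: children ENX:{G}, K:{A} ∪→ {A,G}; cost 1
[col 0] MT: children M:{A}, T:{G} ∪→ {A,G}; cost 1
[col 0] IMT: children I:{C}, MT:{A,G} ∪→ {A,C,G}; cost 1
[col 0] EIKMNTX: children EKNX:{A,G}, IMT:{A,C,G} ∩→ {A,G}; cost 0
[col 1] EN: children E:{A}, N:{C} ∪→ {A,C}; cost 1
[col 1] ENX: children EN:{A,C}, X:{C} ∩→ {C}; cost 0
[col 1] EKNX: children ENX:{C}, K:{C} ∩→ {C}; cost 0
[col 1] MT: children M:{C}, T:{C} ∩→ {C}; cost 0
[col 1] IMT: children I:{A}, MT:{C} ∪→ {A,C}; cost 1
[col 1] EIKMNTX: children EKNX:{C}, IMT:{A,C} ∩→ {C}; cost 0
[col 2] EN: children E:{A}, N:{A} ∩→ {A}; cost 0
[col 2] ENX: children EN:{A}, X:{G} ∪→ {A,G}; cost 1
[col 2] EKNX: children ENX:{A,G}, K:{G} ∩→ {G}; cost 0
[col 2] MT: children M:{C}, T:{C} ∩→ {C}; cost 0
[col 2] IMT: children I:{A}, MT:{C} ∪→ {A,C}; cost 1
[col 2] EIKMNTX: children EKNX:{G}, IMT:{A,C} ∪→ {A,C,G}; cost 1
[col 3] EN: children E:{C}, N:{C} ∩→ {C}; cost 0
[col 3] ENX: children EN:{C}, X:{A} ∪→ {A,C}; cost 1
[col 3] EKNX: children ENX:{A,C}, K:{A} ∩→ {A}; cost 0
[col 3] MT: children M:{G}, T:{A} ∪→ {A,G}; cost 1
[col 3] IMT: children I:{C}, MT:{A,G} ∪→ {A,C,G}; cost 1
[col 3] EIKMNTX: children EKNX:{A}, IMT:{A,C,G} ∩→ {A}; cost 0
[col 4] EN: children E:{C}, N:{C} ∩→ {C}; cost 0
[col 4] ENX: children EN:{C}, X:{C} ∩→ {C}; cost 0
[col 4] EKNX: children ENX:{C}, K:{A} ∪→ {A,C}; cost 1
[col 4] MT: children M:{C}, T:{G} ∪→ {C,G}; cost 1
[col 4] IMT: children I:{A}, MT:{C,G} ∪→ {A,C,G}; cost 1
[col 4] EIKMNTX: children EKNX:{A,C}, IMT:{A,C,G} ∩→ {A,C}; cost 0
[col 5] EN: children E:{T}, N:{A} ∪→ {A,T}; cost 1
[col 5] ENX: children EN:{A,T}, X:{G} ∪→ {A,G,T}; cost 1
[col 5] EKNX: children ENX:{A,G,T}, K:{G} ∩→ {G}; cost 0
[col 5] MT: children M:{C}, T:{T} ∪→ {C,T}; cost 1
[col 5] IMT: children I:{A}, MT:{C,T} ∪→ {A,C,T}; cost 1
[col 5] EIKMNTX: children EKNX:{G}, IMT:{A,C,T} ∪→ {A,C,G,T}; cost 1
[col 6] EN: children E:{A}, N:{G} ∪→ {A,G}; cost 1
[col 6] ENX: children EN:{A,G}, X:{C} ∪→ {A,C,G}; cost 1
[col 6] EKNX: children ENX:{A,C,G}, K:{C} ∩→ {C}; cost 0
[col 6] MT: children M:{C}, T:{C} ∩→ {C}; cost 0
[col 6] IMT: children I:{G}, MT:{C} ∪→ {C,G}; cost 1
[col 6] EIKMNTX: children EKNX:{C}, IMT:{C,G} ∩→ {C}; cost 0
per-site changes: [4, 2, 3, 3, 3, 5, 3]; total = 23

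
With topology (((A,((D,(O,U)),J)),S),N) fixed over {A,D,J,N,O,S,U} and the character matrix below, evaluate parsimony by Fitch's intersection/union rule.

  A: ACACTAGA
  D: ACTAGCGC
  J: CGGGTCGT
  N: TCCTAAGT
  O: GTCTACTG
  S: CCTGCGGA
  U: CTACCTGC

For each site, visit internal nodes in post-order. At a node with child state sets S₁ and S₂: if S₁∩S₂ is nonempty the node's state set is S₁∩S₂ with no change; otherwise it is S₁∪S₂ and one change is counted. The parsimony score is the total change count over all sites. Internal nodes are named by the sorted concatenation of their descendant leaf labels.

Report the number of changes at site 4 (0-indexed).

[col 0] OU: children O:{G}, U:{C} ∪→ {C,G}; cost 1
[col 0] DOU: children D:{A}, OU:{C,G} ∪→ {A,C,G}; cost 1
[col 0] DJOU: children DOU:{A,C,G}, J:{C} ∩→ {C}; cost 0
[col 0] ADJOU: children A:{A}, DJOU:{C} ∪→ {A,C}; cost 1
[col 0] ADJOSU: children ADJOU:{A,C}, S:{C} ∩→ {C}; cost 0
[col 0] ADJNOSU: children ADJOSU:{C}, N:{T} ∪→ {C,T}; cost 1
[col 1] OU: children O:{T}, U:{T} ∩→ {T}; cost 0
[col 1] DOU: children D:{C}, OU:{T} ∪→ {C,T}; cost 1
[col 1] DJOU: children DOU:{C,T}, J:{G} ∪→ {C,G,T}; cost 1
[col 1] ADJOU: children A:{C}, DJOU:{C,G,T} ∩→ {C}; cost 0
[col 1] ADJOSU: children ADJOU:{C}, S:{C} ∩→ {C}; cost 0
[col 1] ADJNOSU: children ADJOSU:{C}, N:{C} ∩→ {C}; cost 0
[col 2] OU: children O:{C}, U:{A} ∪→ {A,C}; cost 1
[col 2] DOU: children D:{T}, OU:{A,C} ∪→ {A,C,T}; cost 1
[col 2] DJOU: children DOU:{A,C,T}, J:{G} ∪→ {A,C,G,T}; cost 1
[col 2] ADJOU: children A:{A}, DJOU:{A,C,G,T} ∩→ {A}; cost 0
[col 2] ADJOSU: children ADJOU:{A}, S:{T} ∪→ {A,T}; cost 1
[col 2] ADJNOSU: children ADJOSU:{A,T}, N:{C} ∪→ {A,C,T}; cost 1
[col 3] OU: children O:{T}, U:{C} ∪→ {C,T}; cost 1
[col 3] DOU: children D:{A}, OU:{C,T} ∪→ {A,C,T}; cost 1
[col 3] DJOU: children DOU:{A,C,T}, J:{G} ∪→ {A,C,G,T}; cost 1
[col 3] ADJOU: children A:{C}, DJOU:{A,C,G,T} ∩→ {C}; cost 0
[col 3] ADJOSU: children ADJOU:{C}, S:{G} ∪→ {C,G}; cost 1
[col 3] ADJNOSU: children ADJOSU:{C,G}, N:{T} ∪→ {C,G,T}; cost 1
[col 4] OU: children O:{A}, U:{C} ∪→ {A,C}; cost 1
[col 4] DOU: children D:{G}, OU:{A,C} ∪→ {A,C,G}; cost 1
[col 4] DJOU: children DOU:{A,C,G}, J:{T} ∪→ {A,C,G,T}; cost 1
[col 4] ADJOU: children A:{T}, DJOU:{A,C,G,T} ∩→ {T}; cost 0
[col 4] ADJOSU: children ADJOU:{T}, S:{C} ∪→ {C,T}; cost 1
[col 4] ADJNOSU: children ADJOSU:{C,T}, N:{A} ∪→ {A,C,T}; cost 1
[col 5] OU: children O:{C}, U:{T} ∪→ {C,T}; cost 1
[col 5] DOU: children D:{C}, OU:{C,T} ∩→ {C}; cost 0
[col 5] DJOU: children DOU:{C}, J:{C} ∩→ {C}; cost 0
[col 5] ADJOU: children A:{A}, DJOU:{C} ∪→ {A,C}; cost 1
[col 5] ADJOSU: children ADJOU:{A,C}, S:{G} ∪→ {A,C,G}; cost 1
[col 5] ADJNOSU: children ADJOSU:{A,C,G}, N:{A} ∩→ {A}; cost 0
[col 6] OU: children O:{T}, U:{G} ∪→ {G,T}; cost 1
[col 6] DOU: children D:{G}, OU:{G,T} ∩→ {G}; cost 0
[col 6] DJOU: children DOU:{G}, J:{G} ∩→ {G}; cost 0
[col 6] ADJOU: children A:{G}, DJOU:{G} ∩→ {G}; cost 0
[col 6] ADJOSU: children ADJOU:{G}, S:{G} ∩→ {G}; cost 0
[col 6] ADJNOSU: children ADJOSU:{G}, N:{G} ∩→ {G}; cost 0
[col 7] OU: children O:{G}, U:{C} ∪→ {C,G}; cost 1
[col 7] DOU: children D:{C}, OU:{C,G} ∩→ {C}; cost 0
[col 7] DJOU: children DOU:{C}, J:{T} ∪→ {C,T}; cost 1
[col 7] ADJOU: children A:{A}, DJOU:{C,T} ∪→ {A,C,T}; cost 1
[col 7] ADJOSU: children ADJOU:{A,C,T}, S:{A} ∩→ {A}; cost 0
[col 7] ADJNOSU: children ADJOSU:{A}, N:{T} ∪→ {A,T}; cost 1
per-site changes: [4, 2, 5, 5, 5, 3, 1, 4]; total = 29

5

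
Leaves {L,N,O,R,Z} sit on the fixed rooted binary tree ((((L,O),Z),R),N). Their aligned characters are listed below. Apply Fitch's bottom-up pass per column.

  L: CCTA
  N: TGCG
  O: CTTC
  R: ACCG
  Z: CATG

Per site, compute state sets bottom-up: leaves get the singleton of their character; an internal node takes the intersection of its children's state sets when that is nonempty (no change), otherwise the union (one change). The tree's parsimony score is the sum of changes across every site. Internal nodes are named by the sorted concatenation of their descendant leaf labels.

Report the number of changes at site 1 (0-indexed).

[col 0] LO: children L:{C}, O:{C} ∩→ {C}; cost 0
[col 0] LOZ: children LO:{C}, Z:{C} ∩→ {C}; cost 0
[col 0] LORZ: children LOZ:{C}, R:{A} ∪→ {A,C}; cost 1
[col 0] LNORZ: children LORZ:{A,C}, N:{T} ∪→ {A,C,T}; cost 1
[col 1] LO: children L:{C}, O:{T} ∪→ {C,T}; cost 1
[col 1] LOZ: children LO:{C,T}, Z:{A} ∪→ {A,C,T}; cost 1
[col 1] LORZ: children LOZ:{A,C,T}, R:{C} ∩→ {C}; cost 0
[col 1] LNORZ: children LORZ:{C}, N:{G} ∪→ {C,G}; cost 1
[col 2] LO: children L:{T}, O:{T} ∩→ {T}; cost 0
[col 2] LOZ: children LO:{T}, Z:{T} ∩→ {T}; cost 0
[col 2] LORZ: children LOZ:{T}, R:{C} ∪→ {C,T}; cost 1
[col 2] LNORZ: children LORZ:{C,T}, N:{C} ∩→ {C}; cost 0
[col 3] LO: children L:{A}, O:{C} ∪→ {A,C}; cost 1
[col 3] LOZ: children LO:{A,C}, Z:{G} ∪→ {A,C,G}; cost 1
[col 3] LORZ: children LOZ:{A,C,G}, R:{G} ∩→ {G}; cost 0
[col 3] LNORZ: children LORZ:{G}, N:{G} ∩→ {G}; cost 0
per-site changes: [2, 3, 1, 2]; total = 8

3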